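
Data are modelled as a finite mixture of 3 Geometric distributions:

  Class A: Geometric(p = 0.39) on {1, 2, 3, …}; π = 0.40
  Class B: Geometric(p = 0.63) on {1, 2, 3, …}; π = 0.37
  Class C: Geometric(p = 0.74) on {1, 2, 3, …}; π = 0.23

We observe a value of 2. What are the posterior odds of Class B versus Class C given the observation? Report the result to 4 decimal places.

Only the two components matter; the odds are (π_i f_i(x)) / (π_j f_j(x)).
Component likelihoods at x = 2:
  p_A = 0.2379
  p_B = 0.2331
  p_C = 0.1924
Posterior odds = (π_B·p_B) / (π_C·p_C) = (0.37·0.2331) / (0.23·0.1924) = 0.086247 / 0.044252 ≈ 1.9490

1.9490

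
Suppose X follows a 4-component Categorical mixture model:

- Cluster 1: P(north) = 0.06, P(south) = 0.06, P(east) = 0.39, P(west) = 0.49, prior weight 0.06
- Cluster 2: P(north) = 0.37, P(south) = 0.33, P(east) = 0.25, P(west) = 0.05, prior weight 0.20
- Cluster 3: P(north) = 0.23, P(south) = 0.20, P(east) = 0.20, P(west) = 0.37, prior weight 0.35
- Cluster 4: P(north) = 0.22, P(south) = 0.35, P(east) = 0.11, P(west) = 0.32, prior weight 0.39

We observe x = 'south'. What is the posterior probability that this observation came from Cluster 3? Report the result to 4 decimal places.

0.2535

Posterior ∝ prior × likelihood, so P(k | x) ∝ π_k f_k(x); normalise over all components.
Categorical probabilities:
  f_1 = P(south | comp) = 0.06
  f_2 = P(south | comp) = 0.33
  f_3 = P(south | comp) = 0.20
  f_4 = P(south | comp) = 0.35
Weight by the priors:
  π_1·f_1 = 0.06 × 0.06 = 0.0036
  π_2·f_2 = 0.20 × 0.33 = 0.066
  π_3·f_3 = 0.35 × 0.2 = 0.07
  π_4·f_4 = 0.39 × 0.35 = 0.1365
Denominator: 0.0036 + 0.066 + 0.07 + 0.1365 = 0.2761
So the posterior for Cluster 3 is 0.07 / 0.2761 ≈ 0.2535.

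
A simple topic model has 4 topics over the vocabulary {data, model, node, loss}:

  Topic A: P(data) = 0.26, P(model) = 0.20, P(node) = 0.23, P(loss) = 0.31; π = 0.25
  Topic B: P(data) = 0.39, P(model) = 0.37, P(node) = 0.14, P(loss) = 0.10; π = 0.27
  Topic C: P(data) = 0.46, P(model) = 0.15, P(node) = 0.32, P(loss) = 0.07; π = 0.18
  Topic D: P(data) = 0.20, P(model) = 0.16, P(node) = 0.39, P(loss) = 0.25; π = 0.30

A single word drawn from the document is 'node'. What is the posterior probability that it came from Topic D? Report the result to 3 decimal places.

The responsibility of component k is w_k f_k(x) divided by Σ_j w_j f_j(x).
Component likelihoods at x = 'node':
  p_A = 0.23
  p_B = 0.14
  p_C = 0.32
  p_D = 0.39
Weight by the priors:
  w_A·p_A = 0.25 × 0.23 = 0.0575
  w_B·p_B = 0.27 × 0.14 = 0.0378
  w_C·p_C = 0.18 × 0.32 = 0.0576
  w_D·p_D = 0.30 × 0.39 = 0.117
Sum: 0.0575 + 0.0378 + 0.0576 + 0.117 = 0.2699
Responsibility of Topic D: 0.117 / 0.2699 ≈ 0.433

0.433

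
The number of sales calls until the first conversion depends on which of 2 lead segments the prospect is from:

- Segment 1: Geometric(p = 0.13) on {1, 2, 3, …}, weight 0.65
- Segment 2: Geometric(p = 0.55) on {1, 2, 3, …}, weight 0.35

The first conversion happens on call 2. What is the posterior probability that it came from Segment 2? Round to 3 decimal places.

0.541

Apply Bayes' rule: the posterior for each component is proportional to its prior times its likelihood at x.
Component likelihoods at x = 2:
  f_1 = 0.13·(1−0.13)^1 = 0.13·0.87 = 0.1131
  f_2 = 0.55·(1−0.55)^1 = 0.55·0.45 = 0.2475
Unnormalised posteriors:
  π_1·f_1 = 0.65 × 0.1131 = 0.073515
  π_2·f_2 = 0.35 × 0.2475 = 0.086625
Marginal: 0.073515 + 0.086625 = 0.16014
P(Segment 2 | the observation) ≈ 0.541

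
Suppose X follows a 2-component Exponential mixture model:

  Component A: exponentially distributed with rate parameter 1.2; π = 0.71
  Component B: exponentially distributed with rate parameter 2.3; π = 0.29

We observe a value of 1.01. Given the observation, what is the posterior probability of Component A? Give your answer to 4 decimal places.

By Bayes' theorem, P(k | x) = π_k f_k(x) / Σ_j π_j f_j(x).
Component likelihoods at x = 1.01:
  f_A = 0.357122
  f_B = 0.225352
Weight by the priors:
  π_A·f_A = 0.71 × 0.357122 = 0.253556
  π_B·f_B = 0.29 × 0.225352 = 0.0653521
Normaliser: 0.253556 + 0.0653521 = 0.318909
P(Component A | data) ≈ 0.7951

0.7951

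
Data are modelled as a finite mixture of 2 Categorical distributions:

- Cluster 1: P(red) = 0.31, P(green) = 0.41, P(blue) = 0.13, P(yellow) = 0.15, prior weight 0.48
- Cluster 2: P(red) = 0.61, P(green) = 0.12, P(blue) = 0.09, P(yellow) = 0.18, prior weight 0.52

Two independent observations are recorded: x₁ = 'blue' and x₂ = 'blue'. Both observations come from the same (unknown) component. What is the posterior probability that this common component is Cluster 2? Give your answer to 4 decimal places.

0.3418

Posterior ∝ prior × likelihood, so P(k | x) ∝ P(Z=k) f_k(x); normalise over all components.
Since both observations come from the same component, the likelihood for component k is f_k(x₁)·f_k(x₂).
  f_1 = [P(blue | comp) = 0.13] × [0.13] = 0.0169
  f_2 = [P(blue | comp) = 0.09] × [0.09] = 0.0081
Weight by the priors:
  P(Z=1)·f_1 = 0.48 × 0.0169 = 0.008112
  P(Z=2)·f_2 = 0.52 × 0.0081 = 0.004212
Denominator: 0.008112 + 0.004212 = 0.012324
P(Cluster 2 | data) = 0.004212 / 0.012324 ≈ 0.3418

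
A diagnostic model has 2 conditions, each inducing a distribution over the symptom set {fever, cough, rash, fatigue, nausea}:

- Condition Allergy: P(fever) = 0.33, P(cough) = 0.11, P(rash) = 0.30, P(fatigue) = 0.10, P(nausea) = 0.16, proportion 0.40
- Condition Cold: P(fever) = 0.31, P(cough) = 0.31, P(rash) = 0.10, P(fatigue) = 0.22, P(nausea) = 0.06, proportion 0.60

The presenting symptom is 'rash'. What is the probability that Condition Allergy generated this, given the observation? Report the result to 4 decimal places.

By Bayes' theorem, P(k | x) = w_k f_k(x) / Σ_j w_j f_j(x).
Categorical probabilities:
  f_Allergy = 0.3
  f_Cold = 0.1
Prior × likelihood for each component:
  w_Allergy·f_Allergy = 0.40 × 0.3 = 0.12
  w_Cold·f_Cold = 0.60 × 0.1 = 0.06
Evidence: 0.12 + 0.06 = 0.18
So the posterior for Condition Allergy is 0.12 / 0.18 ≈ 0.6667.

0.6667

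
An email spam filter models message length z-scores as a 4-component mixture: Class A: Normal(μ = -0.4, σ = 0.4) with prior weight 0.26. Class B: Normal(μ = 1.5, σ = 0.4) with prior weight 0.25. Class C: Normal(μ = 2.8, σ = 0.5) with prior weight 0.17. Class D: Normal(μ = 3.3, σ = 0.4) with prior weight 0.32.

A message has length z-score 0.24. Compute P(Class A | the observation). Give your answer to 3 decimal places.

0.976

Posterior ∝ prior × likelihood, so P(k | x) ∝ π_k f_k(x); normalise over all components.
Component likelihoods at x = 0.24:
  p_A = 0.277302
  p_B = 0.00698565
  p_C = 1.62015e-06
  p_D = 1.95367e-13
Multiply by the mixture weights:
  π_A·p_A = 0.26 × 0.277302 = 0.0720985
  π_B·p_B = 0.25 × 0.00698565 = 0.00174641
  π_C·p_C = 0.17 × 1.62015e-06 = 2.75426e-07
  π_D·p_D = 0.32 × 1.95367e-13 = 6.25174e-14
Denominator: 0.0720985 + 0.00174641 + 2.75426e-07 + 6.25174e-14 = 0.0738452
P(Class A | the observation) ≈ 0.976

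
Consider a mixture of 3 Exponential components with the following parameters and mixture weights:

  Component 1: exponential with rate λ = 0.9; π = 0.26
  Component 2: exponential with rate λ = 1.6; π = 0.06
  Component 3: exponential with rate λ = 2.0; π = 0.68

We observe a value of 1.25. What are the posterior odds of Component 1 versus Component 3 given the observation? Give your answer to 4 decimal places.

0.6805

The posterior odds equal the prior odds times the likelihood ratio: (P(Z=i)/P(Z=j))·(f_i(x)/f_j(x)).
Exponential densities:
  L_1 = 0.9·e^(−0.9·1.25) = 0.9·e^(−1.1250) = 0.292187
  L_2 = 1.6·e^(−1.6·1.25) = 1.6·e^(−2.0000) = 0.216536
  L_3 = 2.0·e^(−2.0·1.25) = 2.0·e^(−2.5000) = 0.16417
Odds = (0.26/0.68) × (0.292187/0.16417) = 0.382353 × 1.77978 ≈ 0.6805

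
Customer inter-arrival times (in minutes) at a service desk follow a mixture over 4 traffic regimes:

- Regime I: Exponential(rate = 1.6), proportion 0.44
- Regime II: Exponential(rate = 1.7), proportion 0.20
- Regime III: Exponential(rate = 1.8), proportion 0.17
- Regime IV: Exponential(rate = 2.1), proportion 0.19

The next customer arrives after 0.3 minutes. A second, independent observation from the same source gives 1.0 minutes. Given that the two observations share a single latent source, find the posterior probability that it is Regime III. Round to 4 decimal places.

0.1701

By Bayes' theorem, P(k | x) = π_k f_k(x) / Σ_j π_j f_j(x).
Since both observations come from the same component, the likelihood for component k is f_k(x₁)·f_k(x₂).
  L_I = [0.990053] × [0.323034] = 0.319821
  L_II = [1.02084] × [0.310562] = 0.317035
  L_III = [1.04895] × [0.297538] = 0.312102
  L_IV = [1.11844] × [0.257158] = 0.287617
Weight by the priors:
  π_I·L_I = 0.44 × 0.319821 = 0.140721
  π_II·L_II = 0.20 × 0.317035 = 0.063407
  π_III·L_III = 0.17 × 0.312102 = 0.0530573
  π_IV·L_IV = 0.19 × 0.287617 = 0.0546472
Evidence: 0.140721 + 0.063407 + 0.0530573 + 0.0546472 = 0.311833
P(Regime III | data) ≈ 0.1701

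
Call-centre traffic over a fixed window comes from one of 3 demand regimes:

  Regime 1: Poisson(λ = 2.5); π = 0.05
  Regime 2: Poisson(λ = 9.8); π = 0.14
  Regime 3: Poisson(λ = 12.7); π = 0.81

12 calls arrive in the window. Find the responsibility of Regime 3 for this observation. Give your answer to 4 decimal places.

0.8772

Posterior ∝ prior × likelihood, so P(k | x) ∝ P(Z=k) f_k(x); normalise over all components.
Component likelihoods at x = 12 calls:
  f_1 = 1.02143e-05
  f_2 = 0.0908427
  f_3 = 0.112142
Unnormalised posteriors:
  P(Z=1)·f_1 = 0.05 × 1.02143e-05 = 5.10713e-07
  P(Z=2)·f_2 = 0.14 × 0.0908427 = 0.012718
  P(Z=3)·f_3 = 0.81 × 0.112142 = 0.0908349
Denominator: 5.10713e-07 + 0.012718 + 0.0908349 = 0.103553
Responsibility of Regime 3: 0.0908349 / 0.103553 ≈ 0.8772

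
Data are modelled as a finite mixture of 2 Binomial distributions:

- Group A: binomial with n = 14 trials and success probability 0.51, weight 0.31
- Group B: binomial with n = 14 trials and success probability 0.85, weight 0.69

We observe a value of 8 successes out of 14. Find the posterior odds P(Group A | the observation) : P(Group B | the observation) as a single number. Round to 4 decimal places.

Only the two components matter; the odds are (P(Z=i) f_i(x)) / (P(Z=j) f_j(x)).
Evaluate each component's likelihood at the observed value:
  L_A = C(14,8)·0.51^8·0.49^6 = 3003·0.00457679·0.0138413 = 0.190236
  L_B = C(14,8)·0.85^8·0.15^6 = 3003·0.272491·1.13906e-05 = 0.00932082
Odds = (0.31/0.69) × (0.190236/0.00932082) = 0.449275 × 20.4098 ≈ 9.1696

9.1696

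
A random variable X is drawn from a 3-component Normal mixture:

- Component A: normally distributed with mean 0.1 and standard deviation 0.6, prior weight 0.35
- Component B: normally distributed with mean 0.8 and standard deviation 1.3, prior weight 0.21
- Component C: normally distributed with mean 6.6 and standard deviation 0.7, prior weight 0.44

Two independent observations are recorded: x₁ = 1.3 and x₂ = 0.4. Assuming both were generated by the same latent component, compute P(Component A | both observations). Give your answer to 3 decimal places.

Posterior ∝ prior × likelihood, so P(k | x) ∝ π_k f_k(x); normalise over all components.
Since both observations come from the same component, the likelihood for component k is f_k(x₁)·f_k(x₂).
  f_A = [0.0899849] × [0.586776] = 0.052801
  f_B = [0.285] × [0.29269] = 0.0834166
  f_C = [2.03008e-13] × [5.25814e-18] = 1.06745e-30
Weight by the priors:
  π_A·f_A = 0.35 × 0.052801 = 0.0184803
  π_B·f_B = 0.21 × 0.0834166 = 0.0175175
  π_C·f_C = 0.44 × 1.06745e-30 = 4.69677e-31
Evidence: 0.0184803 + 0.0175175 + 4.69677e-31 = 0.0359978
Responsibility of Component A: 0.0184803 / 0.0359978 ≈ 0.513

0.513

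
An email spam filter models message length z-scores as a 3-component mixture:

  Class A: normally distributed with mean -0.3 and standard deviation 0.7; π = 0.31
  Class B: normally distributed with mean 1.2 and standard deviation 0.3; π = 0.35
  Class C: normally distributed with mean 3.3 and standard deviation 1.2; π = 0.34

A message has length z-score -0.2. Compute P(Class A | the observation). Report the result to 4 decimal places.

0.9908

Apply Bayes' rule: the posterior for each component is proportional to its prior times its likelihood at x.
Component likelihoods at x = -0.2:
  f_A = (1/(0.7·√(2π)))·exp(−(-0.2−-0.3)²/(2·0.7²)) = 0.569918·exp(-0.01020) = 0.564132
  f_B = (1/(0.3·√(2π)))·exp(−(-0.2−1.2)²/(2·0.3²)) = 1.329808·exp(-10.88889) = 2.48202e-05
  f_C = (1/(1.2·√(2π)))·exp(−(-0.2−3.3)²/(2·1.2²)) = 0.332452·exp(-4.25347) = 0.00472573
Prior × likelihood for each component:
  π_A·f_A = 0.31 × 0.564132 = 0.174881
  π_B·f_B = 0.35 × 2.48202e-05 = 8.68705e-06
  π_C·f_C = 0.34 × 0.00472573 = 0.00160675
Sum: 0.174881 + 8.68705e-06 + 0.00160675 = 0.176496
Responsibility of Class A: 0.174881 / 0.176496 ≈ 0.9908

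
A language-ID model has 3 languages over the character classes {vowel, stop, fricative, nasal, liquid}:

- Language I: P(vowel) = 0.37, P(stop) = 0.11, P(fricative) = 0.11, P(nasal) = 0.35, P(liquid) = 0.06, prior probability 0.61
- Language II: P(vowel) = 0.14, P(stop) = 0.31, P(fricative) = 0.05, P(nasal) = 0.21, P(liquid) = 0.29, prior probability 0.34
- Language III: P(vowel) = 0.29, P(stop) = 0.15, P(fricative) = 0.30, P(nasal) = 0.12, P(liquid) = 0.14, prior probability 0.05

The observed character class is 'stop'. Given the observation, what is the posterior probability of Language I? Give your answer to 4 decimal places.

Apply Bayes' rule: the posterior for each component is proportional to its prior times its likelihood at x.
Categorical probabilities:
  L_I = P(stop | comp) = 0.11
  L_II = P(stop | comp) = 0.31
  L_III = P(stop | comp) = 0.15
Weight by the priors:
  P(Z=I)·L_I = 0.61 × 0.11 = 0.0671
  P(Z=II)·L_II = 0.34 × 0.31 = 0.1054
  P(Z=III)·L_III = 0.05 × 0.15 = 0.0075
Normaliser: 0.0671 + 0.1054 + 0.0075 = 0.18
Responsibility of Language I: 0.0671 / 0.18 ≈ 0.3728

0.3728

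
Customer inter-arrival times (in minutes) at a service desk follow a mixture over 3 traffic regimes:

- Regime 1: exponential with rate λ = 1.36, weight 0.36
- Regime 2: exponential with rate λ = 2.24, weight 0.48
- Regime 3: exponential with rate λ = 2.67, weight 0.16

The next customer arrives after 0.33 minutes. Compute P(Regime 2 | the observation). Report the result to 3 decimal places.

The responsibility of component k is w_k f_k(x) divided by Σ_j w_j f_j(x).
Component likelihoods at x = 0.33 minutes:
  L_1 = 0.868216
  L_2 = 1.06959
  L_3 = 1.10625
Multiply by the mixture weights:
  w_1·L_1 = 0.36 × 0.868216 = 0.312558
  w_2·L_2 = 0.48 × 1.06959 = 0.513403
  w_3·L_3 = 0.16 × 1.10625 = 0.177
Denominator: 0.312558 + 0.513403 + 0.177 = 1.00296
Responsibility of Regime 2: 0.513403 / 1.00296 ≈ 0.512

0.512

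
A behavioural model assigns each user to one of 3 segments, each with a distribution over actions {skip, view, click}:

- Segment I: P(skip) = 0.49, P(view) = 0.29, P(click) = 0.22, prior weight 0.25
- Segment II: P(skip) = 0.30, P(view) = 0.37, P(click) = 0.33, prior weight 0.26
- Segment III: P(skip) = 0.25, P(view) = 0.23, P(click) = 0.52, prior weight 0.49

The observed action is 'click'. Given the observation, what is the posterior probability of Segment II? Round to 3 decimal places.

Posterior ∝ prior × likelihood, so P(k | x) ∝ π_k f_k(x); normalise over all components.
Categorical probabilities:
  p_I = 0.22
  p_II = 0.33
  p_III = 0.52
Multiply by the mixture weights:
  π_I·p_I = 0.25 × 0.22 = 0.055
  π_II·p_II = 0.26 × 0.33 = 0.0858
  π_III·p_III = 0.49 × 0.52 = 0.2548
Normaliser: 0.055 + 0.0858 + 0.2548 = 0.3956
Responsibility of Segment II: 0.0858 / 0.3956 ≈ 0.217

0.217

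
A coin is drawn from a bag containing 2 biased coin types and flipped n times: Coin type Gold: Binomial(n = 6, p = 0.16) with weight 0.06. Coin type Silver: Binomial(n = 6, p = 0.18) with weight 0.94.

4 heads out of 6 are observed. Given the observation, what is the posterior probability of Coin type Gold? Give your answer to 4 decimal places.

0.0401

The responsibility of component k is π_k f_k(x) divided by Σ_j π_j f_j(x).
Evaluate each component's likelihood at the observed value:
  f_Gold = 0.00693633
  f_Silver = 0.0105879
Prior × likelihood for each component:
  π_Gold·f_Gold = 0.06 × 0.00693633 = 0.00041618
  π_Silver·f_Silver = 0.94 × 0.0105879 = 0.00995261
Evidence: 0.00041618 + 0.00995261 = 0.0103688
Responsibility of Coin type Gold: 0.00041618 / 0.0103688 ≈ 0.0401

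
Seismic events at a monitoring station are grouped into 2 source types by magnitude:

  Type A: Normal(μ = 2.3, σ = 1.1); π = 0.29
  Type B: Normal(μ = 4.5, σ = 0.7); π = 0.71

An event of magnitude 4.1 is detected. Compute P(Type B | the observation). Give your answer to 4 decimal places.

By Bayes' theorem, P(k | x) = w_k f_k(x) / Σ_j w_j f_j(x).
Normal densities:
  p_A = 0.0950748
  p_B = 0.484068
Prior × likelihood for each component:
  w_A·p_A = 0.29 × 0.0950748 = 0.0275717
  w_B·p_B = 0.71 × 0.484068 = 0.343689
Evidence: 0.0275717 + 0.343689 = 0.37126
Responsibility of Type B: 0.343689 / 0.37126 ≈ 0.9257

0.9257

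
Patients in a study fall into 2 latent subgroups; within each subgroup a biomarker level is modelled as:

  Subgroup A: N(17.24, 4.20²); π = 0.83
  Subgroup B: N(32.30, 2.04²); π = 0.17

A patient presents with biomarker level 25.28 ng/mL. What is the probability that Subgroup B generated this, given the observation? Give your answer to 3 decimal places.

By Bayes' theorem, P(k | x) = w_k f_k(x) / Σ_j w_j f_j(x).
Normal densities:
  p_A = 0.0152029
  p_B = 0.000524673
Unnormalised posteriors:
  w_A·p_A = 0.83 × 0.0152029 = 0.0126184
  w_B·p_B = 0.17 × 0.000524673 = 8.91943e-05
Denominator: 0.0126184 + 8.91943e-05 = 0.0127076
P(Subgroup B | the observation) ≈ 0.007

0.007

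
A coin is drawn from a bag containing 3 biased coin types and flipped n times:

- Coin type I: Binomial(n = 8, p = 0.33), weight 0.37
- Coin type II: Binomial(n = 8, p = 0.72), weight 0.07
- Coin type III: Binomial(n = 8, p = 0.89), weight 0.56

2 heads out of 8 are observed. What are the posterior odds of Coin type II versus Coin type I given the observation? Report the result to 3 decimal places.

Only the two components matter; the odds are (w_i f_i(x)) / (w_j f_j(x)).
Evaluate each component's likelihood at the observed value:
  L_I = 0.275826
  L_II = 0.00699473
  L_III = 3.92911e-05
Posterior odds = (w_II·L_II) / (w_I·L_I) = (0.07·0.00699473) / (0.37·0.275826) = 0.000489631 / 0.102056 ≈ 0.005

0.005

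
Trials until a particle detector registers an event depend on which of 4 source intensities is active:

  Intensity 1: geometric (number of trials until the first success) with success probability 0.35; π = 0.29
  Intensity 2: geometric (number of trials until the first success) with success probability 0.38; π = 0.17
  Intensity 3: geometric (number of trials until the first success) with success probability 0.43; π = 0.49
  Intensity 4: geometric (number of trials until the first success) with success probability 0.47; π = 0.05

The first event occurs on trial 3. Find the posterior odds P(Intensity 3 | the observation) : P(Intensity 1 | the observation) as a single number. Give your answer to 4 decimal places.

1.5963

Since P(k|x) ∝ π_k f_k(x), the posterior odds are π_i f_i(x) / (π_j f_j(x)).
Component likelihoods at x = 3:
  p_1 = 0.35·(1−0.35)^2 = 0.35·0.4225 = 0.147875
  p_2 = 0.38·(1−0.38)^2 = 0.38·0.3844 = 0.146072
  p_3 = 0.43·(1−0.43)^2 = 0.43·0.3249 = 0.139707
  p_4 = 0.47·(1−0.47)^2 = 0.47·0.2809 = 0.132023
Posterior odds = (π_3·p_3) / (π_1·p_1) = (0.49·0.139707) / (0.29·0.147875) = 0.0684564 / 0.0428837 ≈ 1.5963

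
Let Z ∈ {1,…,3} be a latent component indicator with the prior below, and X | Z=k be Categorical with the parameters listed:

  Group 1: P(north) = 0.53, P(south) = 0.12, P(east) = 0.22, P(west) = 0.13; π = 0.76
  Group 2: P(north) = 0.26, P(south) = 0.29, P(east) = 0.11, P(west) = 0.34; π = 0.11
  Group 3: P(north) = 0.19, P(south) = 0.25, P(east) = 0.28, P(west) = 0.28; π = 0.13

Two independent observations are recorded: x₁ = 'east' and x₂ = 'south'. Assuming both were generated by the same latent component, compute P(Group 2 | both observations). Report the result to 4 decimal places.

Apply Bayes' rule: the posterior for each component is proportional to its prior times its likelihood at x.
Since both observations come from the same component, the likelihood for component k is f_k(x₁)·f_k(x₂).
  p_1 = [0.22] × [0.12] = 0.0264
  p_2 = [0.11] × [0.29] = 0.0319
  p_3 = [0.28] × [0.25] = 0.07
Multiply by the mixture weights:
  P(Z=1)·p_1 = 0.76 × 0.0264 = 0.020064
  P(Z=2)·p_2 = 0.11 × 0.0319 = 0.003509
  P(Z=3)·p_3 = 0.13 × 0.07 = 0.0091
Denominator: 0.020064 + 0.003509 + 0.0091 = 0.032673
So the posterior for Group 2 is 0.003509 / 0.032673 ≈ 0.1074.

0.1074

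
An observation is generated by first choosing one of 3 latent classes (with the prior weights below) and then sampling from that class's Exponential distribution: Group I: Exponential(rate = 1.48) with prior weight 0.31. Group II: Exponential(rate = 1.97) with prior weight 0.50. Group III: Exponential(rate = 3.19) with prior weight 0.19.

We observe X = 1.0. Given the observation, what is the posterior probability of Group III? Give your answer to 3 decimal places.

By Bayes' theorem, P(k | x) = π_k f_k(x) / Σ_j π_j f_j(x).
Evaluate each component's likelihood at the observed value:
  L_I = 1.48·e^(−1.48·1.0) = 1.48·e^(−1.4800) = 0.336904
  L_II = 1.97·e^(−1.97·1.0) = 1.97·e^(−1.9700) = 0.27473
  L_III = 3.19·e^(−3.19·1.0) = 3.19·e^(−3.1900) = 0.131338
Prior × likelihood for each component:
  π_I·L_I = 0.31 × 0.336904 = 0.10444
  π_II·L_II = 0.50 × 0.27473 = 0.137365
  π_III·L_III = 0.19 × 0.131338 = 0.0249543
Normaliser: 0.10444 + 0.137365 + 0.0249543 = 0.266759
P(Group III | 1.0) = 0.0249543 / 0.266759 ≈ 0.094

0.094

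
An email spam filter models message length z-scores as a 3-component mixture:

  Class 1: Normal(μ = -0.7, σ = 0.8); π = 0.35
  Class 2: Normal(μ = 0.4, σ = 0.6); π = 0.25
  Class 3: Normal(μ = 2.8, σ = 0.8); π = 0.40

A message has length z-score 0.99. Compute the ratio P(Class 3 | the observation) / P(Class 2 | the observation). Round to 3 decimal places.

Since P(k|x) ∝ π_k f_k(x), the posterior odds are π_i f_i(x) / (π_j f_j(x)).
Evaluate each component's likelihood at the observed value:
  f_1 = 0.0535509
  f_2 = 0.410005
  f_3 = 0.0385712
Posterior odds = (π_3·f_3) / (π_2·f_2) = (0.40·0.0385712) / (0.25·0.410005) = 0.0154285 / 0.102501 ≈ 0.151

0.151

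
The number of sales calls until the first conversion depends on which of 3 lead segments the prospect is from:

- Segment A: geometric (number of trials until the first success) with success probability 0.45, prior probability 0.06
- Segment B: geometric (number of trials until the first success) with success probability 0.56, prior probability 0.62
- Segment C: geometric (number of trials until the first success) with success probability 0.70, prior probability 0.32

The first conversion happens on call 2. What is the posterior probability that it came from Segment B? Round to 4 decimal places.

0.6506

By Bayes' theorem, P(k | x) = π_k f_k(x) / Σ_j π_j f_j(x).
Evaluate each component's likelihood at the observed value:
  p_A = 0.2475
  p_B = 0.2464
  p_C = 0.21
Prior × likelihood for each component:
  π_A·p_A = 0.06 × 0.2475 = 0.01485
  π_B·p_B = 0.62 × 0.2464 = 0.152768
  π_C·p_C = 0.32 × 0.21 = 0.0672
Evidence: 0.01485 + 0.152768 + 0.0672 = 0.234818
Responsibility of Segment B: 0.152768 / 0.234818 ≈ 0.6506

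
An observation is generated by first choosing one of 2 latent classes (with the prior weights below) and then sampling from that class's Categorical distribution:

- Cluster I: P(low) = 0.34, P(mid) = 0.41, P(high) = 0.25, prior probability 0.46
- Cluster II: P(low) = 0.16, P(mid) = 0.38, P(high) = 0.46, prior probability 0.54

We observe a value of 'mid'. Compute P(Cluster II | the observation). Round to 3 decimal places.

The responsibility of component k is P(Z=k) f_k(x) divided by Σ_j P(Z=j) f_j(x).
Evaluate each component's likelihood at the observed value:
  p_I = P(mid | comp) = 0.41
  p_II = P(mid | comp) = 0.38
Weight by the priors:
  P(Z=I)·p_I = 0.46 × 0.41 = 0.1886
  P(Z=II)·p_II = 0.54 × 0.38 = 0.2052
Marginal: 0.1886 + 0.2052 = 0.3938
Responsibility of Cluster II: 0.2052 / 0.3938 ≈ 0.521

0.521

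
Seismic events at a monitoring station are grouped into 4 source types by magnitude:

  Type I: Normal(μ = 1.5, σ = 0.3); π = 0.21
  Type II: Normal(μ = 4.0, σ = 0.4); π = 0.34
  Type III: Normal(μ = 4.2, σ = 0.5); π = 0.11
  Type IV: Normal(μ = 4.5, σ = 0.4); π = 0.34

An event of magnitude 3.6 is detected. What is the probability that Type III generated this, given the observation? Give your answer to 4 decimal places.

0.1551

By Bayes' theorem, P(k | x) = w_k f_k(x) / Σ_j w_j f_j(x).
Component likelihoods at x = 3.6:
  p_I = 3.04491e-11
  p_II = 0.604927
  p_III = 0.388372
  p_IV = 0.0793491
Unnormalised posteriors:
  w_I·p_I = 0.21 × 3.04491e-11 = 6.3943e-12
  w_II·p_II = 0.34 × 0.604927 = 0.205675
  w_III·p_III = 0.11 × 0.388372 = 0.0427209
  w_IV·p_IV = 0.34 × 0.0793491 = 0.0269787
Normaliser: 6.3943e-12 + 0.205675 + 0.0427209 + 0.0269787 = 0.275375
Responsibility of Type III: 0.0427209 / 0.275375 ≈ 0.1551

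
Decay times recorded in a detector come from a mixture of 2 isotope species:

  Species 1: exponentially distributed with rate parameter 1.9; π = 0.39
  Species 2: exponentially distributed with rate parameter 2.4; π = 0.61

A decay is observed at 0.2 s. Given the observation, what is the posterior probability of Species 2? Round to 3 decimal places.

P(component k | x) = π_k·f_k(x) / marginal(x), where marginal(x) = Σ_j π_j·f_j(x).
Evaluate each component's likelihood at the observed value:
  L_1 = 1.29934
  L_2 = 1.48508
Multiply by the mixture weights:
  π_1·L_1 = 0.39 × 1.29934 = 0.506741
  π_2·L_2 = 0.61 × 1.48508 = 0.905899
Evidence: 0.506741 + 0.905899 = 1.41264
P(Species 2 | data) = 0.905899 / 1.41264 ≈ 0.641

0.641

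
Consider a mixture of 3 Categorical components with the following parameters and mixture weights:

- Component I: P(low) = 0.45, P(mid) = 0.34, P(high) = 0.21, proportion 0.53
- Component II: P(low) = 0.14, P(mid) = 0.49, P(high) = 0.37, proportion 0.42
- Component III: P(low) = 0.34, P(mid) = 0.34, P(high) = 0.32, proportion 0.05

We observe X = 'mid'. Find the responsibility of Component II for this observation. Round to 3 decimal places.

Posterior ∝ prior × likelihood, so P(k | x) ∝ π_k f_k(x); normalise over all components.
Evaluate each component's likelihood at the observed value:
  L_I = P(mid | comp) = 0.34
  L_II = P(mid | comp) = 0.49
  L_III = P(mid | comp) = 0.34
Unnormalised posteriors:
  π_I·L_I = 0.53 × 0.34 = 0.1802
  π_II·L_II = 0.42 × 0.49 = 0.2058
  π_III·L_III = 0.05 × 0.34 = 0.017
Sum: 0.1802 + 0.2058 + 0.017 = 0.403
So the posterior for Component II is 0.2058 / 0.403 ≈ 0.511.

0.511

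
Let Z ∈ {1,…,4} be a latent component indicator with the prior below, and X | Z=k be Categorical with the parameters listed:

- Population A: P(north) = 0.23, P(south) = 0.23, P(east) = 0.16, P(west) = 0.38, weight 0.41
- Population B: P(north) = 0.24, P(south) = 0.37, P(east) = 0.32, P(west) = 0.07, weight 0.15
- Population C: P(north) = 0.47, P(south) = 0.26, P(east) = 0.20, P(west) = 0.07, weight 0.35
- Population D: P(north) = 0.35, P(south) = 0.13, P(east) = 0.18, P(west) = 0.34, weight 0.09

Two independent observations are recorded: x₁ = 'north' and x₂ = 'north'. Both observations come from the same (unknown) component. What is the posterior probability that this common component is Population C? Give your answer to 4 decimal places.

P(component k | x) = π_k·f_k(x) / marginal(x), where marginal(x) = Σ_j π_j·f_j(x).
Since both observations come from the same component, the likelihood for component k is f_k(x₁)·f_k(x₂).
  f_A = [P(north | comp) = 0.23] × [0.23] = 0.0529
  f_B = [P(north | comp) = 0.24] × [0.24] = 0.0576
  f_C = [P(north | comp) = 0.47] × [0.47] = 0.2209
  f_D = [P(north | comp) = 0.35] × [0.35] = 0.1225
Prior × likelihood for each component:
  π_A·f_A = 0.41 × 0.0529 = 0.021689
  π_B·f_B = 0.15 × 0.0576 = 0.00864
  π_C·f_C = 0.35 × 0.2209 = 0.077315
  π_D·f_D = 0.09 × 0.1225 = 0.011025
Sum: 0.021689 + 0.00864 + 0.077315 + 0.011025 = 0.118669
P(Population C | x₁,x₂) = 0.077315 / 0.118669 ≈ 0.6515

0.6515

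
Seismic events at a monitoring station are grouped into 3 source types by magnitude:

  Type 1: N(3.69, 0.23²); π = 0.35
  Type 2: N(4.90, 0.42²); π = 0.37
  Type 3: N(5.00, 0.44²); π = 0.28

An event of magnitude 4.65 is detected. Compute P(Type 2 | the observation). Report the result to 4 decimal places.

0.6139

P(component k | x) = w_k·f_k(x) / marginal(x), where marginal(x) = Σ_j w_j·f_j(x).
Normal densities:
  f_1 = (1/(0.23·√(2π)))·exp(−(4.65−3.69)²/(2·0.23²)) = 1.734532·exp(-8.71078) = 0.000285852
  f_2 = (1/(0.42·√(2π)))·exp(−(4.65−4.90)²/(2·0.42²)) = 0.949863·exp(-0.17715) = 0.795653
  f_3 = (1/(0.44·√(2π)))·exp(−(4.65−5.00)²/(2·0.44²)) = 0.906687·exp(-0.31637) = 0.660782
Unnormalised posteriors:
  w_1·f_1 = 0.35 × 0.000285852 = 0.000100048
  w_2·f_2 = 0.37 × 0.795653 = 0.294392
  w_3·f_3 = 0.28 × 0.660782 = 0.185019
Normaliser: 0.000100048 + 0.294392 + 0.185019 = 0.47951
So the posterior for Type 2 is 0.294392 / 0.47951 ≈ 0.6139.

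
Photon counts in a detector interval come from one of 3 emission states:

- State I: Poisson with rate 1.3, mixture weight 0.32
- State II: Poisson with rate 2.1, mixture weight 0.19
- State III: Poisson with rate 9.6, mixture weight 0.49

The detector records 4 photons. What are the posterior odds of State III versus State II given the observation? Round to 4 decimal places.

The posterior odds equal the prior odds times the likelihood ratio: (w_i/w_j)·(f_i(x)/f_j(x)).
Poisson probabilities:
  p_I = 0.0324324
  p_II = 0.099231
  p_III = 0.0239688
Posterior odds = (w_III·p_III) / (w_II·p_II) = (0.49·0.0239688) / (0.19·0.099231) = 0.0117447 / 0.0188539 ≈ 0.6229

0.6229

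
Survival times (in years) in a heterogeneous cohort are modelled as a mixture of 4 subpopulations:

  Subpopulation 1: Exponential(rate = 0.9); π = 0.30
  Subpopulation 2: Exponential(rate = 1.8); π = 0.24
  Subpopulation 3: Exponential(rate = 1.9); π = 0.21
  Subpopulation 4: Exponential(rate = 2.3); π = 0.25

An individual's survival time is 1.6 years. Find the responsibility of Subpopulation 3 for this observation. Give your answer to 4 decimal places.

Apply Bayes' rule: the posterior for each component is proportional to its prior times its likelihood at x.
Exponential densities:
  f_1 = 0.213235
  f_2 = 0.101043
  f_3 = 0.0908863
  f_4 = 0.0580128
Prior × likelihood for each component:
  w_1·f_1 = 0.30 × 0.213235 = 0.0639705
  w_2·f_2 = 0.24 × 0.101043 = 0.0242502
  w_3·f_3 = 0.21 × 0.0908863 = 0.0190861
  w_4·f_4 = 0.25 × 0.0580128 = 0.0145032
Normaliser: 0.0639705 + 0.0242502 + 0.0190861 + 0.0145032 = 0.12181
So the posterior for Subpopulation 3 is 0.0190861 / 0.12181 ≈ 0.1567.

0.1567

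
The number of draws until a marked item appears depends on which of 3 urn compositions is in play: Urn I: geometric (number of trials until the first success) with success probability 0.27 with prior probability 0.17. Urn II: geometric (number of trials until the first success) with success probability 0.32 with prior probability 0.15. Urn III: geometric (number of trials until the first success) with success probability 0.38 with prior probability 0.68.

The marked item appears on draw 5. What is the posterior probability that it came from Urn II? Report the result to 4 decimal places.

The responsibility of component k is P(Z=k) f_k(x) divided by Σ_j P(Z=j) f_j(x).
Geometric probabilities:
  f_I = 0.27·(1−0.27)^4 = 0.27·0.283982 = 0.0766753
  f_II = 0.32·(1−0.32)^4 = 0.32·0.213814 = 0.0684204
  f_III = 0.38·(1−0.38)^4 = 0.38·0.147763 = 0.0561501
Weight by the priors:
  P(Z=I)·f_I = 0.17 × 0.0766753 = 0.0130348
  P(Z=II)·f_II = 0.15 × 0.0684204 = 0.0102631
  P(Z=III)·f_III = 0.68 × 0.0561501 = 0.0381821
Denominator: 0.0130348 + 0.0102631 + 0.0381821 = 0.0614799
Responsibility of Urn II: 0.0102631 / 0.0614799 ≈ 0.1669

0.1669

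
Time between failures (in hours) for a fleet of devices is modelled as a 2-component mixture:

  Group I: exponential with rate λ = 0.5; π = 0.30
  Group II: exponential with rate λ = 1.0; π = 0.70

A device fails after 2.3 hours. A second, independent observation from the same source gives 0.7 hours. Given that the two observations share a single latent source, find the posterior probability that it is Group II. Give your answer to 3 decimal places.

Posterior ∝ prior × likelihood, so P(k | x) ∝ w_k f_k(x); normalise over all components.
Since both observations come from the same component, the likelihood for component k is f_k(x₁)·f_k(x₂).
  p_I = [0.5·e^(−0.5·2.3) = 0.5·e^(−1.1500) = 0.158318] × [0.352344] = 0.0557825
  p_II = [1.0·e^(−1.0·2.3) = 1.0·e^(−2.3000) = 0.100259] × [0.496585] = 0.0497871
Prior × likelihood for each component:
  w_I·p_I = 0.30 × 0.0557825 = 0.0167348
  w_II·p_II = 0.70 × 0.0497871 = 0.0348509
Denominator: 0.0167348 + 0.0348509 = 0.0515857
P(Group II | x₁, x₂) = 0.0348509 / 0.0515857 ≈ 0.676

0.676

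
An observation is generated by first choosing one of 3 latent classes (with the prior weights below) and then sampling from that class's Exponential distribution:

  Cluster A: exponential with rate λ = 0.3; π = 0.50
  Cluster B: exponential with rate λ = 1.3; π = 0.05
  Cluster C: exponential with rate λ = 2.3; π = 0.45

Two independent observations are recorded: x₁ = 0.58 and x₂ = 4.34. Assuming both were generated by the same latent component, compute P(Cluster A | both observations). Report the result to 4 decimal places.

0.9837

P(component k | x) = π_k·f_k(x) / marginal(x), where marginal(x) = Σ_j π_j·f_j(x).
Since both observations come from the same component, the likelihood for component k is f_k(x₁)·f_k(x₂).
  f_A = [0.252089] × [0.0815962] = 0.0205695
  f_B = [0.611625] × [0.0046095] = 0.00281929
  f_C = [0.605869] × [0.000106316] = 6.44139e-05
Weight by the priors:
  π_A·f_A = 0.50 × 0.0205695 = 0.0102848
  π_B·f_B = 0.05 × 0.00281929 = 0.000140964
  π_C·f_C = 0.45 × 6.44139e-05 = 2.89862e-05
Marginal: 0.0102848 + 0.000140964 + 2.89862e-05 = 0.0104547
P(Cluster A | x₁,x₂) = 0.0102848 / 0.0104547 ≈ 0.9837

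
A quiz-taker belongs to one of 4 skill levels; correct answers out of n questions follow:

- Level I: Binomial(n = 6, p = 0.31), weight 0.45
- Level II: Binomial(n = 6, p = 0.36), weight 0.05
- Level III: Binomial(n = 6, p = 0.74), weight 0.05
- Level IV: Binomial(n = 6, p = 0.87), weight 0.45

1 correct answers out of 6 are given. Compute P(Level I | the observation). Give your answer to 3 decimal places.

0.916

P(component k | x) = w_k·f_k(x) / marginal(x), where marginal(x) = Σ_j w_j·f_j(x).
Binomial probabilities:
  f_I = C(6,1)·0.31^1·0.69^5 = 6·0.31·0.156403 = 0.29091
  f_II = C(6,1)·0.36^1·0.64^5 = 6·0.36·0.107374 = 0.231928
  f_III = C(6,1)·0.74^1·0.26^5 = 6·0.74·0.00118814 = 0.00527533
  f_IV = C(6,1)·0.87^1·0.13^5 = 6·0.87·3.71293e-05 = 0.000193815
Unnormalised posteriors:
  w_I·f_I = 0.45 × 0.29091 = 0.130909
  w_II·f_II = 0.05 × 0.231928 = 0.0115964
  w_III·f_III = 0.05 × 0.00527533 = 0.000263767
  w_IV·f_IV = 0.45 × 0.000193815 = 8.72167e-05
Sum: 0.130909 + 0.0115964 + 0.000263767 + 8.72167e-05 = 0.142857
So the posterior for Level I is 0.130909 / 0.142857 ≈ 0.916.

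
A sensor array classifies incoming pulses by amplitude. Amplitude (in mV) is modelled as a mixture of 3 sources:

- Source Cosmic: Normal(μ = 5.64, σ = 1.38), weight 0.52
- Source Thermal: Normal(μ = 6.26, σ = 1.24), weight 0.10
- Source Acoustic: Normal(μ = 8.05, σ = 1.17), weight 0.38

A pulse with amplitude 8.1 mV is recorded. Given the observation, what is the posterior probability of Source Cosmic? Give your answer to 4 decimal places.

0.1796

Apply Bayes' rule: the posterior for each component is proportional to its prior times its likelihood at x.
Evaluate each component's likelihood at the observed value:
  p_Cosmic = 0.0590206
  p_Thermal = 0.106994
  p_Acoustic = 0.340665
Weight by the priors:
  π_Cosmic·p_Cosmic = 0.52 × 0.0590206 = 0.0306907
  π_Thermal·p_Thermal = 0.10 × 0.106994 = 0.0106994
  π_Acoustic·p_Acoustic = 0.38 × 0.340665 = 0.129453
Sum: 0.0306907 + 0.0106994 + 0.129453 = 0.170843
So the posterior for Source Cosmic is 0.0306907 / 0.170843 ≈ 0.1796.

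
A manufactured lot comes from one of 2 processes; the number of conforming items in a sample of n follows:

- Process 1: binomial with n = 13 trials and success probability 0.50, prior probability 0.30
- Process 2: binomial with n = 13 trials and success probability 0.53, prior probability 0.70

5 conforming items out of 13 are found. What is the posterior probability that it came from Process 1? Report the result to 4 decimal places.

Posterior ∝ prior × likelihood, so P(k | x) ∝ w_k f_k(x); normalise over all components.
Component likelihoods at x = 5 conforming items out of 13:
  f_1 = 0.157104
  f_2 = 0.128157
Unnormalised posteriors:
  w_1·f_1 = 0.30 × 0.157104 = 0.0471313
  w_2·f_2 = 0.70 × 0.128157 = 0.0897096
Denominator: 0.0471313 + 0.0897096 = 0.136841
Responsibility of Process 1: 0.0471313 / 0.136841 ≈ 0.3444

0.3444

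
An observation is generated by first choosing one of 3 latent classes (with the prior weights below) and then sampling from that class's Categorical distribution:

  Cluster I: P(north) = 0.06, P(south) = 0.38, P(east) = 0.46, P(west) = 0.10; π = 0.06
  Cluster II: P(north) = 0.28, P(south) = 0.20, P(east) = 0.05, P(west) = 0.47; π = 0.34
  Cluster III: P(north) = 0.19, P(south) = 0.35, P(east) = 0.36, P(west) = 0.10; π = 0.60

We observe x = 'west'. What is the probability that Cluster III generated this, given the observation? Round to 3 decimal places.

0.266

The responsibility of component k is π_k f_k(x) divided by Σ_j π_j f_j(x).
Component likelihoods at x = 'west':
  p_I = P(west | comp) = 0.10
  p_II = P(west | comp) = 0.47
  p_III = P(west | comp) = 0.10
Multiply by the mixture weights:
  π_I·p_I = 0.06 × 0.1 = 0.006
  π_II·p_II = 0.34 × 0.47 = 0.1598
  π_III·p_III = 0.60 × 0.1 = 0.06
Evidence: 0.006 + 0.1598 + 0.06 = 0.2258
P(Cluster III | the observation) ≈ 0.266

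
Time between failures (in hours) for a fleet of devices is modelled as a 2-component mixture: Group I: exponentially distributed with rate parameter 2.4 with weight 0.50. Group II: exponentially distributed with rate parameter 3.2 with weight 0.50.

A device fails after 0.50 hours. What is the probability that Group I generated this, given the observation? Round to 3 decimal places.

0.528

The responsibility of component k is π_k f_k(x) divided by Σ_j π_j f_j(x).
Evaluate each component's likelihood at the observed value:
  L_I = 2.4·e^(−2.4·0.50) = 2.4·e^(−1.2000) = 0.722866
  L_II = 3.2·e^(−3.2·0.50) = 3.2·e^(−1.6000) = 0.646069
Weight by the priors:
  π_I·L_I = 0.50 × 0.722866 = 0.361433
  π_II·L_II = 0.50 × 0.646069 = 0.323034
Normaliser: 0.361433 + 0.323034 = 0.684467
Responsibility of Group I: 0.361433 / 0.684467 ≈ 0.528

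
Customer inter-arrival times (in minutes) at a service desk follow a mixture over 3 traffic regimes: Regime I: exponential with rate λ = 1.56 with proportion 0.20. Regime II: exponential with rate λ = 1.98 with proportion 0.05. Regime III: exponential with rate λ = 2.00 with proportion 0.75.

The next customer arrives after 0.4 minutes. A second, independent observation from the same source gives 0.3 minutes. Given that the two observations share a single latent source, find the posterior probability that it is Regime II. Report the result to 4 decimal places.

By Bayes' theorem, P(k | x) = P(Z=k) f_k(x) / Σ_j P(Z=j) f_j(x).
Since both observations come from the same component, the likelihood for component k is f_k(x₁)·f_k(x₂).
  L_I = [1.56·e^(−1.56·0.4) = 1.56·e^(−0.6240) = 0.835843] × [0.976955] = 0.816582
  L_II = [1.98·e^(−1.98·0.4) = 1.98·e^(−0.7920) = 0.896817] × [1.09319] = 0.980389
  L_III = [2.00·e^(−2.00·0.4) = 2.00·e^(−0.8000) = 0.898658] × [1.09762] = 0.986388
Unnormalised posteriors:
  P(Z=I)·L_I = 0.20 × 0.816582 = 0.163316
  P(Z=II)·L_II = 0.05 × 0.980389 = 0.0490194
  P(Z=III)·L_III = 0.75 × 0.986388 = 0.739791
Sum: 0.163316 + 0.0490194 + 0.739791 = 0.952127
Responsibility of Regime II: 0.0490194 / 0.952127 ≈ 0.0515

0.0515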